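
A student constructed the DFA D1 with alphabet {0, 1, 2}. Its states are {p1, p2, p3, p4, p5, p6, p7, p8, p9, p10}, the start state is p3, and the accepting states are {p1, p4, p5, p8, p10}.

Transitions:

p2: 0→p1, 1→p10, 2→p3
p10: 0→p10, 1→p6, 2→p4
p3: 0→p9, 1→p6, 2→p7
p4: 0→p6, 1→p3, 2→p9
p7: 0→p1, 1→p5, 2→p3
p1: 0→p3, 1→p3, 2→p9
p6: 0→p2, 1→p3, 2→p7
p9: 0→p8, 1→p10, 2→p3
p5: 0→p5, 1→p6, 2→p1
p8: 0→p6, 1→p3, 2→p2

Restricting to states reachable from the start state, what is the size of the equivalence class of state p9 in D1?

All states are reachable from the start state.
Initial partition by acceptance: {p1,p4,p5,p8,p10} | {p2,p3,p6,p7,p9}.
Refine {p1,p4,p5,p8,p10} on symbol 0: members go to different blocks, giving {p1,p4,p8} and {p5,p10}.
Split {p2,p3,p6,p7,p9} by δ(·,0) → {p2,p7,p9} and {p3,p6}.
The partition is now stable with 4 blocks: {p1,p4,p8} | {p2,p7,p9} | {p5,p10} | {p3,p6}.
State p9 belongs to the block {p2,p7,p9}, which has 3 states.

3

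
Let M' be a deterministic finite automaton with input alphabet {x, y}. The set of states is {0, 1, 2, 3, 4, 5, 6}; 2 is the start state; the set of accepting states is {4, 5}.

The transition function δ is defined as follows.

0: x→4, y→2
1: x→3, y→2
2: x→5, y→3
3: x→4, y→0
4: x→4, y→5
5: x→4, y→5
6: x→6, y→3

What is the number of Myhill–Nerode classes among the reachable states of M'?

States {1,6} cannot be reached from the start state, so discard them.
Start with accepting vs non-accepting: {4,5} | {0,2,3}.
Stable partition: {4,5} | {0,2,3} — 2 equivalence classes.

2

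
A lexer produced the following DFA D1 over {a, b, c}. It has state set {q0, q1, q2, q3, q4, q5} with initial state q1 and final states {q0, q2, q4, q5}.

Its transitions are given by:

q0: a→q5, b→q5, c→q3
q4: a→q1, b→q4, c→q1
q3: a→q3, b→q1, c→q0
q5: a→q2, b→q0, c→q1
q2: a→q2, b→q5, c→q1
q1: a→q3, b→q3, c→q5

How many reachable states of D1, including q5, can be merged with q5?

First remove the unreachable states {q4}; 5 states remain.
Initial partition by acceptance: {q0,q2,q5} | {q1,q3}.
Stable partition: {q0,q2,q5} | {q1,q3} — 2 equivalence classes.
State q5 belongs to the block {q0,q2,q5}, which has 3 states.

3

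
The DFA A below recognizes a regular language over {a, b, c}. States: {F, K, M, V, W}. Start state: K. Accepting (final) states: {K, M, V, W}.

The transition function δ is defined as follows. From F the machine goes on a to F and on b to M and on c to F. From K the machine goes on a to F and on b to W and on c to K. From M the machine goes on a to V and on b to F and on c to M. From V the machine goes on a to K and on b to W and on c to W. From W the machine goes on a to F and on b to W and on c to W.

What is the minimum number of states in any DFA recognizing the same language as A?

Every state is reachable, so we keep all 5.
Initial partition by acceptance: {K,M,V,W} | {F}.
Split {K,M,V,W} by δ(·,a) → {M,V} and {K,W}.
Refine {M,V} on symbol a: members go to different blocks, giving {M} and {V}.
No further refinement is possible. Final partition (4 blocks): {M} | {F} | {K,W} | {V}.

4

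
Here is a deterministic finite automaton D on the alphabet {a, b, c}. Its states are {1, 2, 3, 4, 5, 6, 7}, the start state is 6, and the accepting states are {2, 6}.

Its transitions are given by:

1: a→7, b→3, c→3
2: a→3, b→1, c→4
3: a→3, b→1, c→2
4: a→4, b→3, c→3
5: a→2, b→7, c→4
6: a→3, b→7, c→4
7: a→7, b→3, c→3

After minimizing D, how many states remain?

First remove the unreachable states {5}; 6 states remain.
Initial partition by acceptance: {2,6} | {1,3,4,7}.
Split {1,3,4,7} by δ(·,c) → {1,4,7} and {3}.
Stable partition: {2,6} | {1,4,7} | {3} — 3 equivalence classes.

3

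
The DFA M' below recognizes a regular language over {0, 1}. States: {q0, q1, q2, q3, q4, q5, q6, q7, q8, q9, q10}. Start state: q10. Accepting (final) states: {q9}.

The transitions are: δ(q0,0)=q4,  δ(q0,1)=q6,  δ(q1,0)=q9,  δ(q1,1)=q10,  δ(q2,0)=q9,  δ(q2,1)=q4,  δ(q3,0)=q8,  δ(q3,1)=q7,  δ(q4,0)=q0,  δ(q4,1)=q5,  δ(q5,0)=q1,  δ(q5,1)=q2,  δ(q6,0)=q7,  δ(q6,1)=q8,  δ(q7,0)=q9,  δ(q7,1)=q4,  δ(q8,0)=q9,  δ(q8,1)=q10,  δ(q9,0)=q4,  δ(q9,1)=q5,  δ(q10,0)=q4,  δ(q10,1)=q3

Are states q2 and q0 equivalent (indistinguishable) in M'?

Every state is reachable, so we keep all 11.
Start with accepting vs non-accepting: {q9} | {q0,q1,q2,q3,q4,q5,q6,q7,q8,q10}.
Split {q0,q1,q2,q3,q4,q5,q6,q7,q8,q10} by δ(·,0) → {q0,q3,q4,q5,q6,q10} and {q1,q2,q7,q8}.
Split {q0,q3,q4,q5,q6,q10} by δ(·,0) → {q0,q4,q10} and {q3,q5,q6}.
No further refinement is possible. Final partition (4 blocks): {q9} | {q0,q4,q10} | {q1,q2,q7,q8} | {q3,q5,q6}.
q2 and q0 end up in different blocks, so they are distinguishable. For instance, the string '0' is accepted from only q2.

No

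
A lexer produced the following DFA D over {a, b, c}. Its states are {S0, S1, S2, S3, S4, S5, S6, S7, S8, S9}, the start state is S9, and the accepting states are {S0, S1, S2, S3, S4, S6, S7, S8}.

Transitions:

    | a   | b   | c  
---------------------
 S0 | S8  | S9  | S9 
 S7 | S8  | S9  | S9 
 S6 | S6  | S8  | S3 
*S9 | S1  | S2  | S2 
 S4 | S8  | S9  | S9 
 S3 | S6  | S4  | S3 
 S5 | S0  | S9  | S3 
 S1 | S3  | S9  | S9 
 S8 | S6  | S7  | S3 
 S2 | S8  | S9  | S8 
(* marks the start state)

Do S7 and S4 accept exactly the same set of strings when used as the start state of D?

Yes

Reachable states from the start: {S1,S2,S3,S4,S6,S7,S8,S9}. Unreachable: {S0,S5} — drop them.
P0 = {S1,S2,S3,S4,S6,S7,S8} | {S9}.
On input b, block {S1,S2,S3,S4,S6,S7,S8} splits into {S1,S2,S4,S7} and {S3,S6,S8}.
Refine {S1,S2,S4,S7} on symbol c: members go to different blocks, giving {S1,S4,S7} and {S2}.
Split {S3,S6,S8} by δ(·,b) → {S3,S8} and {S6}.
Stable partition: {S1,S4,S7} | {S9} | {S3,S8} | {S2} | {S6} — 5 equivalence classes.
S7 and S4 lie in the same block of the stable partition, so they are equivalent — no string distinguishes them.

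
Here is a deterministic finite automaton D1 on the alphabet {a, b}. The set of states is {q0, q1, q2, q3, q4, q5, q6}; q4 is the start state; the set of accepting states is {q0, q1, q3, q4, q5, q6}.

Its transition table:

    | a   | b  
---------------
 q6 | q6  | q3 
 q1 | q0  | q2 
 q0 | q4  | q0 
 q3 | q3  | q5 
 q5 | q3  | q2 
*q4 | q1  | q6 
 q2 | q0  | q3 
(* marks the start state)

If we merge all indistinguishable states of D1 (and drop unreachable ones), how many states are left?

Start with accepting vs non-accepting: {q0,q1,q3,q4,q5,q6} | {q2}.
On input b, block {q0,q1,q3,q4,q5,q6} splits into {q0,q3,q4,q6} and {q1,q5}.
On input a, block {q0,q3,q4,q6} splits into {q0,q3,q6} and {q4}.
Refine {q0,q3,q6} on symbol a: members go to different blocks, giving {q3,q6} and {q0}.
On input b, block {q3,q6} splits into {q3} and {q6}.
Split {q1,q5} by δ(·,a) → {q1} and {q5}.
The partition is now stable with 7 blocks: {q3} | {q2} | {q1} | {q4} | {q0} | {q6} | {q5}.

7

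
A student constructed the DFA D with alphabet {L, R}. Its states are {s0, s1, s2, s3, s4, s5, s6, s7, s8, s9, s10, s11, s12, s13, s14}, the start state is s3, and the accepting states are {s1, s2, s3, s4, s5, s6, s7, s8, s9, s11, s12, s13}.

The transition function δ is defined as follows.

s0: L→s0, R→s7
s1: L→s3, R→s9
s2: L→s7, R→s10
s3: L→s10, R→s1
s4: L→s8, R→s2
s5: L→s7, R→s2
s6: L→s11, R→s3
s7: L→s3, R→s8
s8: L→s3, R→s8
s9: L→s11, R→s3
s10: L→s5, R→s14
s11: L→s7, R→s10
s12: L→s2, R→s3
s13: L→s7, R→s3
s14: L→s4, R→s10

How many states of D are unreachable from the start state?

4

No path from s3 leads to s0, s6, s12, s13; the other 11 states are all reachable.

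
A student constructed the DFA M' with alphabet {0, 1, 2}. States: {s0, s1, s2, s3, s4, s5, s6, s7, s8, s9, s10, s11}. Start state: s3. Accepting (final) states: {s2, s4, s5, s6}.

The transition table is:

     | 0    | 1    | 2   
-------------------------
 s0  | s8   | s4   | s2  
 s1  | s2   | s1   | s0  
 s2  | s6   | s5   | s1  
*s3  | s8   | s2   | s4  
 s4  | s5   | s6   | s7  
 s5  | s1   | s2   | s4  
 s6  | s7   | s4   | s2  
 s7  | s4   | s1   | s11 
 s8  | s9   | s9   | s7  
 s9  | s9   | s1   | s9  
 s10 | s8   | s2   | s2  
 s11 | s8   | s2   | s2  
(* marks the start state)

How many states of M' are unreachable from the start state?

Starting at s3 and following transitions, the reachable set is {s0, s1, s2, s3, s4, s5, s6, s7, s8, s9, s11}. That leaves s10 unreachable — 1 in total.

1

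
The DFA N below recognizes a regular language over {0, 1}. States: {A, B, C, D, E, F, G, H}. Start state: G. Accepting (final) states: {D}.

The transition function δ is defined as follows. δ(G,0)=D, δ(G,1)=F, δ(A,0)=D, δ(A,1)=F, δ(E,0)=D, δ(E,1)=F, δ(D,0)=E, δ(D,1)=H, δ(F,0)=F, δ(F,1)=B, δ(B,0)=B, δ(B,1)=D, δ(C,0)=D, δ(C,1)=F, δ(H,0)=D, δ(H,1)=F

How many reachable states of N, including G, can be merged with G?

3

Reachable states from the start: {B,D,E,F,G,H}. Unreachable: {A,C} — drop them.
Initial partition by acceptance: {D} | {B,E,F,G,H}.
On input 0, block {B,E,F,G,H} splits into {E,G,H} and {B,F}.
Refine {B,F} on symbol 1: members go to different blocks, giving {B} and {F}.
Stable partition: {D} | {E,G,H} | {B} | {F} — 4 equivalence classes.
The equivalence class containing G is {E,G,H}, of size 3.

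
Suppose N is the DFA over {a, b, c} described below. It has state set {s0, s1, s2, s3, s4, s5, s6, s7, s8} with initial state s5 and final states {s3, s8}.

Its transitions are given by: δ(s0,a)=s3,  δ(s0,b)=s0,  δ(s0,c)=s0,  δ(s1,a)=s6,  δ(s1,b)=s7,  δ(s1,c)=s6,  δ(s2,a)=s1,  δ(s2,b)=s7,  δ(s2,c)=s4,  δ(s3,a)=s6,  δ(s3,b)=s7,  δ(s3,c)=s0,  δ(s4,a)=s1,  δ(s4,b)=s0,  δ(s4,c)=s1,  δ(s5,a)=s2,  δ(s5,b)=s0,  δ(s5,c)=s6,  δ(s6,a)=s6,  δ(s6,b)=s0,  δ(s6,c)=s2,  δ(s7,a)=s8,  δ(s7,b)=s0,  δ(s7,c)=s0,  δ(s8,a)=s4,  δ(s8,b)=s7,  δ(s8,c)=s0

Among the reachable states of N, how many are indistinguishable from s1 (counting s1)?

Every state is reachable, so we keep all 9.
Initial partition by acceptance: {s3,s8} | {s0,s1,s2,s4,s5,s6,s7}.
Split {s0,s1,s2,s4,s5,s6,s7} by δ(·,a) → {s1,s2,s4,s5,s6} and {s0,s7}.
No further refinement is possible. Final partition (3 blocks): {s3,s8} | {s1,s2,s4,s5,s6} | {s0,s7}.
The equivalence class containing s1 is {s1,s2,s4,s5,s6}, of size 5.

5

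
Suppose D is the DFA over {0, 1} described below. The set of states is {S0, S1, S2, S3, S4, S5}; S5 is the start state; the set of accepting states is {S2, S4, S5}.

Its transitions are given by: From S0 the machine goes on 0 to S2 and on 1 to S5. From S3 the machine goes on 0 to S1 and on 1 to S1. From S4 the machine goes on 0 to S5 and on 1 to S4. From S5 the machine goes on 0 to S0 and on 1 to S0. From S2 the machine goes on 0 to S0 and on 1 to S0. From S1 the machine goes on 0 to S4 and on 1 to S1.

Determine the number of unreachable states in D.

3

Starting at S5 and following transitions, the reachable set is {S0, S2, S5}. That leaves S1, S3, S4 unreachable — 3 in total.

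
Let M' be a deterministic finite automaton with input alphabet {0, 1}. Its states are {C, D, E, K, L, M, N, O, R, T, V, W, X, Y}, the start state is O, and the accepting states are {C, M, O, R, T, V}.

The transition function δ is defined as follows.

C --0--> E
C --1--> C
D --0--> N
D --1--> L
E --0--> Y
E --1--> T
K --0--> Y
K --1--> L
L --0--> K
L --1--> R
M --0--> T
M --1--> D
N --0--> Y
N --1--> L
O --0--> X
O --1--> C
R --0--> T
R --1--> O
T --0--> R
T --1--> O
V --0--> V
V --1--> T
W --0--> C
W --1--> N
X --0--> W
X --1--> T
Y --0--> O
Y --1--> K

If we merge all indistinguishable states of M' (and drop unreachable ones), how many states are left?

6

First remove the unreachable states {D,M,V}; 11 states remain.
P0 = {C,O,R,T} | {E,K,L,N,W,X,Y}.
On input 0, block {C,O,R,T} splits into {C,O} and {R,T}.
On input 0, block {E,K,L,N,W,X,Y} splits into {E,K,L,N,X} and {W,Y}.
Split {E,K,L,N,X} by δ(·,0) → {E,K,N,X} and {L}.
Split {E,K,N,X} by δ(·,1) → {K,N} and {E,X}.
No further refinement is possible. Final partition (6 blocks): {C,O} | {K,N} | {R,T} | {W,Y} | {L} | {E,X}.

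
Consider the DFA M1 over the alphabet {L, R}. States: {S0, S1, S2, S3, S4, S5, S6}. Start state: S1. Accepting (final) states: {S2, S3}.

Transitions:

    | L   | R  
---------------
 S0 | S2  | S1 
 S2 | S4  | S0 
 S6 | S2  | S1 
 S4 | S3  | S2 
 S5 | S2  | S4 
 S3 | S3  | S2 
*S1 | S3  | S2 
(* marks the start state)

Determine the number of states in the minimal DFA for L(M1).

4

Reachable states from the start: {S0,S1,S2,S3,S4}. Unreachable: {S5,S6} — drop them.
Initial partition by acceptance: {S2,S3} | {S0,S1,S4}.
Split {S2,S3} by δ(·,L) → {S2} and {S3}.
Refine {S0,S1,S4} on symbol L: members go to different blocks, giving {S1,S4} and {S0}.
The partition is now stable with 4 blocks: {S2} | {S1,S4} | {S3} | {S0}.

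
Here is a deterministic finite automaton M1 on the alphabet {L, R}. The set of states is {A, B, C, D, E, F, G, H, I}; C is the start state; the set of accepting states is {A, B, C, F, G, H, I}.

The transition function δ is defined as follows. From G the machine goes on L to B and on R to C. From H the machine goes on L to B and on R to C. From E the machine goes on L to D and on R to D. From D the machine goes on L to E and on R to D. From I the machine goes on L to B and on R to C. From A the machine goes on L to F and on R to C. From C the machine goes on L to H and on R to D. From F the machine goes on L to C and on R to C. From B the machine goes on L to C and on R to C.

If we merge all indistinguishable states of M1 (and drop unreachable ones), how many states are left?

4

States {A,F,G,I} cannot be reached from the start state, so discard them.
Initial partition by acceptance: {B,C,H} | {D,E}.
On input R, block {B,C,H} splits into {B,H} and {C}.
On input L, block {B,H} splits into {B} and {H}.
Stable partition: {B} | {D,E} | {C} | {H} — 4 equivalence classes.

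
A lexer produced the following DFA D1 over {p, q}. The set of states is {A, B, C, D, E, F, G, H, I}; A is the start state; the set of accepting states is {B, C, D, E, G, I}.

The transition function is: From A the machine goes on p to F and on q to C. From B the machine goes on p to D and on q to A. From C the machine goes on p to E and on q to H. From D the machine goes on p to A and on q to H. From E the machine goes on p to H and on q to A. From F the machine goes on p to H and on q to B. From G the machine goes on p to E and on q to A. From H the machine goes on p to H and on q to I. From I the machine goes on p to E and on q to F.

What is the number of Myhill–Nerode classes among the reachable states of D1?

States {G} cannot be reached from the start state, so discard them.
Start with accepting vs non-accepting: {B,C,D,E,I} | {A,F,H}.
Refine {B,C,D,E,I} on symbol p: members go to different blocks, giving {B,C,I} and {D,E}.
Stable partition: {B,C,I} | {A,F,H} | {D,E} — 3 equivalence classes.

3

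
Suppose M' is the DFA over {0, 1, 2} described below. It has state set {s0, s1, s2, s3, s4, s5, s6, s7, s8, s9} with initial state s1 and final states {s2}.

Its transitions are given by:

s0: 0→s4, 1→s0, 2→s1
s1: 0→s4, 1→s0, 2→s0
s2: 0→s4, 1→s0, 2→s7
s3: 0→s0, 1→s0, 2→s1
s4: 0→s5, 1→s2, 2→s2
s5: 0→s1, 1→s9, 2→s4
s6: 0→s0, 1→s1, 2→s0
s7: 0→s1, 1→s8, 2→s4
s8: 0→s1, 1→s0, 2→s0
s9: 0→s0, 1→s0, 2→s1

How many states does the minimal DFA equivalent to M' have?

First remove the unreachable states {s3,s6}; 8 states remain.
P0 = {s2} | {s0,s1,s4,s5,s7,s8,s9}.
On input 1, block {s0,s1,s4,s5,s7,s8,s9} splits into {s0,s1,s5,s7,s8,s9} and {s4}.
Refine {s0,s1,s5,s7,s8,s9} on symbol 0: members go to different blocks, giving {s5,s7,s8,s9} and {s0,s1}.
Split {s5,s7,s8,s9} by δ(·,1) → {s5,s7} and {s8,s9}.
No further refinement is possible. Final partition (5 blocks): {s2} | {s5,s7} | {s4} | {s0,s1} | {s8,s9}.

5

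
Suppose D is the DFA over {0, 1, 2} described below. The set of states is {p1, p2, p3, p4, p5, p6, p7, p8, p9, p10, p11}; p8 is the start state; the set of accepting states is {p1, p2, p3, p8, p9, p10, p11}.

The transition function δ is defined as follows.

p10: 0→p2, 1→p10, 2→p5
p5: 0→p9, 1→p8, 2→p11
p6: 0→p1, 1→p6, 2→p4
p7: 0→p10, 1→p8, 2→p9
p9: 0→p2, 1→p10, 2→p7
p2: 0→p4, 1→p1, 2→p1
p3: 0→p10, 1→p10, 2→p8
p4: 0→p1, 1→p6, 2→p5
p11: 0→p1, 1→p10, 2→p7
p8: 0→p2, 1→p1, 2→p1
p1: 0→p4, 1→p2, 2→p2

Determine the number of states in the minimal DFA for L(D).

6

States {p3} cannot be reached from the start state, so discard them.
Start with accepting vs non-accepting: {p1,p2,p8,p9,p10,p11} | {p4,p5,p6,p7}.
Split {p1,p2,p8,p9,p10,p11} by δ(·,0) → {p8,p9,p10,p11} and {p1,p2}.
Refine {p8,p9,p10,p11} on symbol 1: members go to different blocks, giving {p9,p10,p11} and {p8}.
On input 0, block {p4,p5,p6,p7} splits into {p4,p6} and {p5,p7}.
Split {p4,p6} by δ(·,2) → {p4} and {p6}.
No further refinement is possible. Final partition (6 blocks): {p9,p10,p11} | {p4} | {p1,p2} | {p8} | {p5,p7} | {p6}.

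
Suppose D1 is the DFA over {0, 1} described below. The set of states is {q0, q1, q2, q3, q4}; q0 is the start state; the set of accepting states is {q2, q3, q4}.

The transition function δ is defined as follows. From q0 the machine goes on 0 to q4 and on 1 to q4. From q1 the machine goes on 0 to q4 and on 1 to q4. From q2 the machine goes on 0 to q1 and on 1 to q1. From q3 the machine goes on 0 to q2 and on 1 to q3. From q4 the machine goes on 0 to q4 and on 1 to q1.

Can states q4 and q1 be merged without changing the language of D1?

States {q2,q3} cannot be reached from the start state, so discard them.
P0 = {q4} | {q0,q1}.
Stable partition: {q4} | {q0,q1} — 2 equivalence classes.
q4 and q1 end up in different blocks, so they are distinguishable. For instance, the string 'ε' is accepted from only q4.

No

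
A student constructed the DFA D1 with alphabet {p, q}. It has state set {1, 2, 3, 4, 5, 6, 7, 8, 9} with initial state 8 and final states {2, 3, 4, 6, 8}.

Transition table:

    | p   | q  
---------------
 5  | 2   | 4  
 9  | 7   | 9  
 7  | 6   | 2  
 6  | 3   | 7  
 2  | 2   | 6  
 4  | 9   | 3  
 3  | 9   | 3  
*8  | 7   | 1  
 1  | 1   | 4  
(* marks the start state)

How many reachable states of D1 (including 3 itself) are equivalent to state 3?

2

First remove the unreachable states {5}; 8 states remain.
P0 = {2,3,4,6,8} | {1,7,9}.
On input p, block {2,3,4,6,8} splits into {3,4,8} and {2,6}.
Refine {3,4,8} on symbol q: members go to different blocks, giving {3,4} and {8}.
On input p, block {1,7,9} splits into {1,9} and {7}.
Refine {1,9} on symbol p: members go to different blocks, giving {1} and {9}.
Refine {2,6} on symbol p: members go to different blocks, giving {2} and {6}.
Stable partition: {3,4} | {1} | {2} | {8} | {7} | {9} | {6} — 7 equivalence classes.
The equivalence class containing 3 is {3,4}, of size 2.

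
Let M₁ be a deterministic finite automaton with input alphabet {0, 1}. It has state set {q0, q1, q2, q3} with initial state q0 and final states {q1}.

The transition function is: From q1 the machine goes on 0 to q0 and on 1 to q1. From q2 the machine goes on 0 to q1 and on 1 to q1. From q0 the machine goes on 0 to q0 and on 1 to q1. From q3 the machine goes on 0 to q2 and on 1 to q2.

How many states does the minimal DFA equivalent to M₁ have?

States {q2,q3} cannot be reached from the start state, so discard them.
P0 = {q1} | {q0}.
Stable partition: {q1} | {q0} — 2 equivalence classes.

2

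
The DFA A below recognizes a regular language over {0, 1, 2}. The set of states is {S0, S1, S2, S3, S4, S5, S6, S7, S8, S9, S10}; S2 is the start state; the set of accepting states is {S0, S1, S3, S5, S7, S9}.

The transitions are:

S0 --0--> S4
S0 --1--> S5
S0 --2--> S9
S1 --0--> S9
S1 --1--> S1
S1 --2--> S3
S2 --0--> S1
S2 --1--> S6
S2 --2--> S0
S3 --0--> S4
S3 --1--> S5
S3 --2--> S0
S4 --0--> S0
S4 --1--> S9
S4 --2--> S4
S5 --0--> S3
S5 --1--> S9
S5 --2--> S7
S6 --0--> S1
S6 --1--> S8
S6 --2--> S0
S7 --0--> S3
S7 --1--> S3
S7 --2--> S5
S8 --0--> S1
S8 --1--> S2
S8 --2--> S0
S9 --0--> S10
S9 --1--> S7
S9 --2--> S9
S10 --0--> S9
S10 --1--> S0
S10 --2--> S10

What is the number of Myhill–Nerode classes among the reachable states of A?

5

P0 = {S0,S1,S3,S5,S7,S9} | {S2,S4,S6,S8,S10}.
On input 0, block {S0,S1,S3,S5,S7,S9} splits into {S0,S3,S9} and {S1,S5,S7}.
Split {S2,S4,S6,S8,S10} by δ(·,0) → {S2,S6,S8} and {S4,S10}.
Refine {S1,S5,S7} on symbol 1: members go to different blocks, giving {S5,S7} and {S1}.
No further refinement is possible. Final partition (5 blocks): {S0,S3,S9} | {S2,S6,S8} | {S5,S7} | {S4,S10} | {S1}.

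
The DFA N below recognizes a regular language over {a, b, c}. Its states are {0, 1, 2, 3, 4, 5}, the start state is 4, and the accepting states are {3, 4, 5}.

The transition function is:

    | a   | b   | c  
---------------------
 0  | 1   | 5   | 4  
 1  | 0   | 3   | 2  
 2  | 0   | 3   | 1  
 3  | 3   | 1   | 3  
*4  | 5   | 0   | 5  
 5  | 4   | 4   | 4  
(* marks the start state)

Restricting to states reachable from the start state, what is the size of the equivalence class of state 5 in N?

All states are reachable from the start state.
Initial partition by acceptance: {3,4,5} | {0,1,2}.
Refine {3,4,5} on symbol b: members go to different blocks, giving {3,4} and {5}.
Refine {3,4} on symbol a: members go to different blocks, giving {3} and {4}.
Split {0,1,2} by δ(·,b) → {1,2} and {0}.
No further refinement is possible. Final partition (5 blocks): {3} | {1,2} | {5} | {4} | {0}.
The equivalence class containing 5 is {5}, of size 1.

1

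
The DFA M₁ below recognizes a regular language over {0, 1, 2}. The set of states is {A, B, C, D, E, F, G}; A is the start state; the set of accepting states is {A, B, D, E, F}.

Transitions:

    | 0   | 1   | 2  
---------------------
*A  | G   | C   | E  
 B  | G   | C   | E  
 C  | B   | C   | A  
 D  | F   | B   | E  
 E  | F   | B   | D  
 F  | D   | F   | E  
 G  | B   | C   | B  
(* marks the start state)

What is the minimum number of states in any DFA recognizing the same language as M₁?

4

Every state is reachable, so we keep all 7.
Start with accepting vs non-accepting: {A,B,D,E,F} | {C,G}.
Refine {A,B,D,E,F} on symbol 0: members go to different blocks, giving {D,E,F} and {A,B}.
Split {D,E,F} by δ(·,1) → {D,E} and {F}.
The partition is now stable with 4 blocks: {D,E} | {C,G} | {A,B} | {F}.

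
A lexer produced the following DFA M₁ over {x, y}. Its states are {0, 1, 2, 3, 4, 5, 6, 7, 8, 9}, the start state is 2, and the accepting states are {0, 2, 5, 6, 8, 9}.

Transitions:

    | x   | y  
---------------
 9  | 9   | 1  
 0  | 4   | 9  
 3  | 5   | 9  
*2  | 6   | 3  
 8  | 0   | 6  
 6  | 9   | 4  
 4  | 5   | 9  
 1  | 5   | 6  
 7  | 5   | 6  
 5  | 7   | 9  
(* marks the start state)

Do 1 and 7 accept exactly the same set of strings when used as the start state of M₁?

Yes

Reachable states from the start: {1,2,3,4,5,6,7,9}. Unreachable: {0,8} — drop them.
P0 = {2,5,6,9} | {1,3,4,7}.
Refine {2,5,6,9} on symbol x: members go to different blocks, giving {2,6,9} and {5}.
Stable partition: {2,6,9} | {1,3,4,7} | {5} — 3 equivalence classes.
1 and 7 lie in the same block of the stable partition, so they are equivalent — no string distinguishes them.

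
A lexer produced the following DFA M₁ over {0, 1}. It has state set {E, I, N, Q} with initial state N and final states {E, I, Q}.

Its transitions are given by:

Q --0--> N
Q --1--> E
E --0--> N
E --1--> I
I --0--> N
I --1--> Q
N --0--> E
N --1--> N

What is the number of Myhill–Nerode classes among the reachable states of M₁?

2

Every state is reachable, so we keep all 4.
P0 = {E,I,Q} | {N}.
The partition is now stable with 2 blocks: {E,I,Q} | {N}.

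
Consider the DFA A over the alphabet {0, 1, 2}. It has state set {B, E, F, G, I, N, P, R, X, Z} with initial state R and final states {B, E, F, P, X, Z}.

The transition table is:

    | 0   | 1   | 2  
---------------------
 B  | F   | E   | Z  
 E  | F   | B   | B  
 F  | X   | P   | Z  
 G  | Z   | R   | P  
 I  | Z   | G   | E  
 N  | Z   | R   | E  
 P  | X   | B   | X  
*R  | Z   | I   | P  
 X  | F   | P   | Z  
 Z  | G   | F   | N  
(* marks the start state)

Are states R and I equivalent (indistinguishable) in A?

Yes

All states are reachable from the start state.
Initial partition by acceptance: {B,E,F,P,X,Z} | {G,I,N,R}.
Refine {B,E,F,P,X,Z} on symbol 0: members go to different blocks, giving {B,E,F,P,X} and {Z}.
Refine {B,E,F,P,X} on symbol 2: members go to different blocks, giving {B,F,X} and {E,P}.
Stable partition: {B,F,X} | {G,I,N,R} | {Z} | {E,P} — 4 equivalence classes.
R and I lie in the same block of the stable partition, so they are equivalent — no string distinguishes them.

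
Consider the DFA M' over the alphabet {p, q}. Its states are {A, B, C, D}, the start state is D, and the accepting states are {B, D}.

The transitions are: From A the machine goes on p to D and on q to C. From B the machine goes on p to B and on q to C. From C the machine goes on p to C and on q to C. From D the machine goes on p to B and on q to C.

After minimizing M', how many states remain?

Reachable states from the start: {B,C,D}. Unreachable: {A} — drop them.
P0 = {B,D} | {C}.
No further refinement is possible. Final partition (2 blocks): {B,D} | {C}.

2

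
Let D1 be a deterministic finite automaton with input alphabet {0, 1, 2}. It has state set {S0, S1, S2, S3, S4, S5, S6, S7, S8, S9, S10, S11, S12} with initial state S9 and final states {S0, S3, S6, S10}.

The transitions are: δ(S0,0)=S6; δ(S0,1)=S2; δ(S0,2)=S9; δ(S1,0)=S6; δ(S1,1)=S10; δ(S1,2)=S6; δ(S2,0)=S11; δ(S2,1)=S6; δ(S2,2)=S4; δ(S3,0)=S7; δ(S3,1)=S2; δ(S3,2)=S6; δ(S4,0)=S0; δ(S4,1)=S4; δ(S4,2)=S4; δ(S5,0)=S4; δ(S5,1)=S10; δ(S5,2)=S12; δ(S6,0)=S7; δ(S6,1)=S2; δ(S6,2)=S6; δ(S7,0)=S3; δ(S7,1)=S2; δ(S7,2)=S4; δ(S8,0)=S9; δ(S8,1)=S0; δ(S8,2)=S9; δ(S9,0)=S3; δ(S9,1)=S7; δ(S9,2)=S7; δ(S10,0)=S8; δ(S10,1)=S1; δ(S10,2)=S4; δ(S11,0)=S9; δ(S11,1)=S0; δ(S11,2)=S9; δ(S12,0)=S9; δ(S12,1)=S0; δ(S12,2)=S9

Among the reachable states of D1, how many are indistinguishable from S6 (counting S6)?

States {S1,S5,S8,S10,S12} cannot be reached from the start state, so discard them.
Start with accepting vs non-accepting: {S0,S3,S6} | {S2,S4,S7,S9,S11}.
Split {S0,S3,S6} by δ(·,0) → {S3,S6} and {S0}.
On input 0, block {S2,S4,S7,S9,S11} splits into {S2,S11} and {S7,S9} and {S4}.
Split {S2,S11} by δ(·,0) → {S2} and {S11}.
Split {S7,S9} by δ(·,1) → {S7} and {S9}.
No further refinement is possible. Final partition (7 blocks): {S3,S6} | {S2} | {S0} | {S7} | {S4} | {S11} | {S9}.
State S6 belongs to the block {S3,S6}, which has 2 states.

2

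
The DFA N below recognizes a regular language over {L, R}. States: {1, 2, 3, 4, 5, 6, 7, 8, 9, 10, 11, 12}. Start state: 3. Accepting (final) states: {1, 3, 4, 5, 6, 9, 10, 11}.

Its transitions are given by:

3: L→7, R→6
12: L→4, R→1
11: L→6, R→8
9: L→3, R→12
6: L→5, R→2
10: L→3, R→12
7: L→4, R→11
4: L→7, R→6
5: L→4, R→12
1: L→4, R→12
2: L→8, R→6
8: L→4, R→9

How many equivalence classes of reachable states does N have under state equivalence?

First remove the unreachable states {10}; 11 states remain.
P0 = {1,3,4,5,6,9,11} | {2,7,8,12}.
Split {1,3,4,5,6,9,11} by δ(·,L) → {1,5,6,9,11} and {3,4}.
On input L, block {1,5,6,9,11} splits into {1,5,9} and {6,11}.
Refine {2,7,8,12} on symbol L: members go to different blocks, giving {7,8,12} and {2}.
Split {7,8,12} by δ(·,R) → {8,12} and {7}.
Split {6,11} by δ(·,L) → {6} and {11}.
No further refinement is possible. Final partition (7 blocks): {1,5,9} | {8,12} | {3,4} | {6} | {2} | {7} | {11}.

7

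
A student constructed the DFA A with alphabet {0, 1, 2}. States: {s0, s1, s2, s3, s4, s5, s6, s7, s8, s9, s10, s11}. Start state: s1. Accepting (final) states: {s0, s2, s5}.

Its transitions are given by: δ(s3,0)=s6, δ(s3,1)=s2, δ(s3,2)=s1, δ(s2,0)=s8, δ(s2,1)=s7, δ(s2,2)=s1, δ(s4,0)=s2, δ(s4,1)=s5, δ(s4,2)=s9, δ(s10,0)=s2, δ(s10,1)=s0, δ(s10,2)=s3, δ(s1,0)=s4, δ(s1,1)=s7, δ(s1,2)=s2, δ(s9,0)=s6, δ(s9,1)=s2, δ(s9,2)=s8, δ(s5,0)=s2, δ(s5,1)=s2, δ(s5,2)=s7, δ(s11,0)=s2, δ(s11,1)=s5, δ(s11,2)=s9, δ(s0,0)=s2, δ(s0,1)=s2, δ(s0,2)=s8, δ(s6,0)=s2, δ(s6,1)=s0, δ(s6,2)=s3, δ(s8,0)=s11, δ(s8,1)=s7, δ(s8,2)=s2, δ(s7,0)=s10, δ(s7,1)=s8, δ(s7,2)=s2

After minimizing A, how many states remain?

P0 = {s0,s2,s5} | {s1,s3,s4,s6,s7,s8,s9,s10,s11}.
On input 0, block {s0,s2,s5} splits into {s0,s5} and {s2}.
On input 0, block {s1,s3,s4,s6,s7,s8,s9,s10,s11} splits into {s1,s3,s7,s8,s9} and {s4,s6,s10,s11}.
Split {s1,s3,s7,s8,s9} by δ(·,1) → {s1,s7,s8} and {s3,s9}.
No further refinement is possible. Final partition (5 blocks): {s0,s5} | {s1,s7,s8} | {s2} | {s4,s6,s10,s11} | {s3,s9}.

5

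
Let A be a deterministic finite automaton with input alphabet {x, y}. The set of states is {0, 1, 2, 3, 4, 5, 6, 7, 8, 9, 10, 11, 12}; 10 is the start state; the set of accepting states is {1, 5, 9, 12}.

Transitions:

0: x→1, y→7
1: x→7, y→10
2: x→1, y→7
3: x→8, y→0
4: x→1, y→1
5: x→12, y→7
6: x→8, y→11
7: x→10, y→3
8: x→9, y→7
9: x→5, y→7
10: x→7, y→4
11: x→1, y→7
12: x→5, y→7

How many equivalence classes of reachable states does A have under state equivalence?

First remove the unreachable states {2,6,11}; 10 states remain.
P0 = {1,5,9,12} | {0,3,4,7,8,10}.
Split {1,5,9,12} by δ(·,x) → {5,9,12} and {1}.
On input x, block {0,3,4,7,8,10} splits into {3,7,10} and {0,4} and {8}.
Refine {3,7,10} on symbol x: members go to different blocks, giving {7,10} and {3}.
Refine {7,10} on symbol y: members go to different blocks, giving {7} and {10}.
Split {0,4} by δ(·,y) → {0} and {4}.
No further refinement is possible. Final partition (8 blocks): {5,9,12} | {7} | {1} | {0} | {8} | {3} | {10} | {4}.

8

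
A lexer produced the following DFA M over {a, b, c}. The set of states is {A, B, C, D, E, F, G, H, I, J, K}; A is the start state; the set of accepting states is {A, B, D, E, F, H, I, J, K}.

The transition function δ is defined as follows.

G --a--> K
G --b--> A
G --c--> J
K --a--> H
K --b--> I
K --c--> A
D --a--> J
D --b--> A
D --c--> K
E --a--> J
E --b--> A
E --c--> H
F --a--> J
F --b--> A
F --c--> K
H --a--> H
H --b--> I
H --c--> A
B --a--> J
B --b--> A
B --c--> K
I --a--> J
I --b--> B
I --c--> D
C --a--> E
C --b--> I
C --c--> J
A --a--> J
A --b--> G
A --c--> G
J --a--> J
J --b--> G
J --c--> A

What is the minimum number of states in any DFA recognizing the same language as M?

6

States {C,E,F} cannot be reached from the start state, so discard them.
Start with accepting vs non-accepting: {A,B,D,H,I,J,K} | {G}.
Split {A,B,D,H,I,J,K} by δ(·,b) → {B,D,H,I,K} and {A,J}.
Split {B,D,H,I,K} by δ(·,a) → {B,D,I} and {H,K}.
Refine {B,D,I} on symbol b: members go to different blocks, giving {B,D} and {I}.
Split {A,J} by δ(·,c) → {A} and {J}.
Stable partition: {B,D} | {G} | {A} | {H,K} | {I} | {J} — 6 equivalence classes.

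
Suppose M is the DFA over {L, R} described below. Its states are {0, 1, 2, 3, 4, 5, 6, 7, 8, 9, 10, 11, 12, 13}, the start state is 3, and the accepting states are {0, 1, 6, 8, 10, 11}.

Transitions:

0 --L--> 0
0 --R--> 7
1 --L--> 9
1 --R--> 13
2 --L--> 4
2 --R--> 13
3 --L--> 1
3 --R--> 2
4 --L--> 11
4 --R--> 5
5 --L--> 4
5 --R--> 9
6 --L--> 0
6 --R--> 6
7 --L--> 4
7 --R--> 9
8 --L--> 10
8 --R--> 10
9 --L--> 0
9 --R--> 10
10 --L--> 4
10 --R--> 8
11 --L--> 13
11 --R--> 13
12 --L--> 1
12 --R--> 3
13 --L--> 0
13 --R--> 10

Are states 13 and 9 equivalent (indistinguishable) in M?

Reachable states from the start: {0,1,2,3,4,5,7,8,9,10,11,13}. Unreachable: {6,12} — drop them.
Start with accepting vs non-accepting: {0,1,8,10,11} | {2,3,4,5,7,9,13}.
On input L, block {0,1,8,10,11} splits into {1,10,11} and {0,8}.
Refine {1,10,11} on symbol R: members go to different blocks, giving {1,11} and {10}.
On input L, block {2,3,4,5,7,9,13} splits into {2,5,7} and {3,4} and {9,13}.
Refine {0,8} on symbol L: members go to different blocks, giving {0} and {8}.
Stable partition: {1,11} | {2,5,7} | {0} | {10} | {3,4} | {9,13} | {8} — 7 equivalence classes.
13 and 9 lie in the same block of the stable partition, so they are equivalent — no string distinguishes them.

Yes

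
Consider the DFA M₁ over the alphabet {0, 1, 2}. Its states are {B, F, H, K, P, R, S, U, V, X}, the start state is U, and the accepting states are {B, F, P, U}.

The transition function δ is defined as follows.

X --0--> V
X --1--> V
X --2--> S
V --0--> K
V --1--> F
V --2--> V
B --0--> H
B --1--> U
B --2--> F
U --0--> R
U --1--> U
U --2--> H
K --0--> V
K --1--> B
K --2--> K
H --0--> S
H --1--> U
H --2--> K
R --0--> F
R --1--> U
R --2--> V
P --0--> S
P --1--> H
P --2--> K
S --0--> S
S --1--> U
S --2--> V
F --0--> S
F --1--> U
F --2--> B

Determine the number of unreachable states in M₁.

2

No path from U leads to P, X; the other 8 states are all reachable.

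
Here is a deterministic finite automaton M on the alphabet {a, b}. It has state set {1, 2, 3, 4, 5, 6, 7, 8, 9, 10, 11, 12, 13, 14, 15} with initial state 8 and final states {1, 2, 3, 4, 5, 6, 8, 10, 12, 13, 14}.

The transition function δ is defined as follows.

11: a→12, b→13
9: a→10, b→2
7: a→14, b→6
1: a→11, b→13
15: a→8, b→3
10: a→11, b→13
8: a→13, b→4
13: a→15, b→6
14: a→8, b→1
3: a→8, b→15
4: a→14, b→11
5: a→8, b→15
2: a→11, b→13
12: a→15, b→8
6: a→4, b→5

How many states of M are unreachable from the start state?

4

No path from 8 leads to 2, 7, 9, 10; the other 11 states are all reachable.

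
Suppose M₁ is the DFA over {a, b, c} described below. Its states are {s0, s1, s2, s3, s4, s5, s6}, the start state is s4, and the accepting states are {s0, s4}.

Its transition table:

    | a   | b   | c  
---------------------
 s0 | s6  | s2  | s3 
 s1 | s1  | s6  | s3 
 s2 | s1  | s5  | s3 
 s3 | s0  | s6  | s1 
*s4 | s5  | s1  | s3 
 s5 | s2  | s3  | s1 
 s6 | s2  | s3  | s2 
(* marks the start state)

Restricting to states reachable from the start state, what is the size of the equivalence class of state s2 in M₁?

All states are reachable from the start state.
P0 = {s0,s4} | {s1,s2,s3,s5,s6}.
Split {s1,s2,s3,s5,s6} by δ(·,a) → {s1,s2,s5,s6} and {s3}.
Refine {s1,s2,s5,s6} on symbol b: members go to different blocks, giving {s1,s2} and {s5,s6}.
The partition is now stable with 4 blocks: {s0,s4} | {s1,s2} | {s3} | {s5,s6}.
State s2 belongs to the block {s1,s2}, which has 2 states.

2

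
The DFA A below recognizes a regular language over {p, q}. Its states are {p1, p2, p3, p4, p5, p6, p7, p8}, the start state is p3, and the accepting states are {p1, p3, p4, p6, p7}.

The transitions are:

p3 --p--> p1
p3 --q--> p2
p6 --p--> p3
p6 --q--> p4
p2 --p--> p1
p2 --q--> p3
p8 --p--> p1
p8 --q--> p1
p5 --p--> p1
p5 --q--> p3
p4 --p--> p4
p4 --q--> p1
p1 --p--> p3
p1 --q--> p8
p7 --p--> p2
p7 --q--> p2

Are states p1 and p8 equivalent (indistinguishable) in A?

States {p4,p5,p6,p7} cannot be reached from the start state, so discard them.
P0 = {p1,p3} | {p2,p8}.
The partition is now stable with 2 blocks: {p1,p3} | {p2,p8}.
p1 and p8 end up in different blocks, so they are distinguishable. For instance, the string 'ε' is accepted from only p1.

No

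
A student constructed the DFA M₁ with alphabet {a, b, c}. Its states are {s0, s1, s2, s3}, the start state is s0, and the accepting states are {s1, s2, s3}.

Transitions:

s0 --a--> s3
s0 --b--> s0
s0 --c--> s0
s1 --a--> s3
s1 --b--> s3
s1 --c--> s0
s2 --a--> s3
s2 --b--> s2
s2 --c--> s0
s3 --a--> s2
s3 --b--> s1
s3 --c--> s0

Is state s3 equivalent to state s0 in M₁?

All states are reachable from the start state.
Initial partition by acceptance: {s1,s2,s3} | {s0}.
No further refinement is possible. Final partition (2 blocks): {s1,s2,s3} | {s0}.
s3 and s0 end up in different blocks, so they are distinguishable. For instance, the string 'ε' is accepted from only s3.

No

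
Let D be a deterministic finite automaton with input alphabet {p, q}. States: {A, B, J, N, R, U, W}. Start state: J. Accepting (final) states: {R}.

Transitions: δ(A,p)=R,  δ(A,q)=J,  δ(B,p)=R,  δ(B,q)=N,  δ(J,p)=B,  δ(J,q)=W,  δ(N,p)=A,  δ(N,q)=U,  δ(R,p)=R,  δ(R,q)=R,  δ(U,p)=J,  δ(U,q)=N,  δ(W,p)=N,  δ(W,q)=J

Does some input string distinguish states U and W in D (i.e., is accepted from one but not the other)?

Initial partition by acceptance: {R} | {A,B,J,N,U,W}.
Split {A,B,J,N,U,W} by δ(·,p) → {J,N,U,W} and {A,B}.
Refine {J,N,U,W} on symbol p: members go to different blocks, giving {U,W} and {J,N}.
Stable partition: {R} | {U,W} | {A,B} | {J,N} — 4 equivalence classes.
U and W lie in the same block of the stable partition, so they are equivalent — no string distinguishes them.

No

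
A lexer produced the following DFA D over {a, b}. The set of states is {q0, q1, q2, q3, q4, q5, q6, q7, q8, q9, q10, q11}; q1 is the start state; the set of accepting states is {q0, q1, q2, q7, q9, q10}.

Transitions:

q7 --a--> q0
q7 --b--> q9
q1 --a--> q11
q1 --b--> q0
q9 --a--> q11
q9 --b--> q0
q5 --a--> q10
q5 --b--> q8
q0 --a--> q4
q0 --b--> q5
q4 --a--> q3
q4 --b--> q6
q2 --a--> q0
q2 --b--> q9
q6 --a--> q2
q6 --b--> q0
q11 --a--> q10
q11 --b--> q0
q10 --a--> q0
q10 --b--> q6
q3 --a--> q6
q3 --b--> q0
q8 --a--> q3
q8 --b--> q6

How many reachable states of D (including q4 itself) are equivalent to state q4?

2

Reachable states from the start: {q0,q1,q2,q3,q4,q5,q6,q8,q9,q10,q11}. Unreachable: {q7} — drop them.
Start with accepting vs non-accepting: {q0,q1,q2,q9,q10} | {q3,q4,q5,q6,q8,q11}.
Split {q0,q1,q2,q9,q10} by δ(·,a) → {q0,q1,q9} and {q2,q10}.
Split {q0,q1,q9} by δ(·,b) → {q1,q9} and {q0}.
On input a, block {q3,q4,q5,q6,q8,q11} splits into {q3,q4,q8} and {q5,q6,q11}.
On input a, block {q3,q4,q8} splits into {q4,q8} and {q3}.
On input b, block {q2,q10} splits into {q2} and {q10}.
Refine {q5,q6,q11} on symbol a: members go to different blocks, giving {q5,q11} and {q6}.
On input b, block {q5,q11} splits into {q5} and {q11}.
The partition is now stable with 9 blocks: {q1,q9} | {q4,q8} | {q2} | {q0} | {q5} | {q3} | {q10} | {q6} | {q11}.
State q4 belongs to the block {q4,q8}, which has 2 states.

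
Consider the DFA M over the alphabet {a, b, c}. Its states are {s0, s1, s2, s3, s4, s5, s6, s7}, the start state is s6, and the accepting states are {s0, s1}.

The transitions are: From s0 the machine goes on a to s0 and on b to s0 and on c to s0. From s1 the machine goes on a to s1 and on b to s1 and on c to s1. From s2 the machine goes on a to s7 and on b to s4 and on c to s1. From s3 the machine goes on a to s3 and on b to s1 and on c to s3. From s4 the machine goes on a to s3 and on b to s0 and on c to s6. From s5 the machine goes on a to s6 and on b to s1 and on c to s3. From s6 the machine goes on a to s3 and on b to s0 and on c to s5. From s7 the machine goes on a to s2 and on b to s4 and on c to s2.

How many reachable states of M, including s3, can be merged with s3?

First remove the unreachable states {s2,s4,s7}; 5 states remain.
P0 = {s0,s1} | {s3,s5,s6}.
Stable partition: {s0,s1} | {s3,s5,s6} — 2 equivalence classes.
The equivalence class containing s3 is {s3,s5,s6}, of size 3.

3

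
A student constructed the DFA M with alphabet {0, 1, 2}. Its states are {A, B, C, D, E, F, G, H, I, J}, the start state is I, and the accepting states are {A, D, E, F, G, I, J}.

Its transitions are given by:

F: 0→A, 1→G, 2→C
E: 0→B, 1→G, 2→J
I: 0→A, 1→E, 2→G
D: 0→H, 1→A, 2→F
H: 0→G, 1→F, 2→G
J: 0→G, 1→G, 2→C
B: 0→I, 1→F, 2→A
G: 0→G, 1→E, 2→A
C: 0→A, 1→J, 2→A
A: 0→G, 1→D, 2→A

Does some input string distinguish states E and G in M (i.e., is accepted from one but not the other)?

All states are reachable from the start state.
Start with accepting vs non-accepting: {A,D,E,F,G,I,J} | {B,C,H}.
Refine {A,D,E,F,G,I,J} on symbol 0: members go to different blocks, giving {A,F,G,I,J} and {D,E}.
Refine {A,F,G,I,J} on symbol 1: members go to different blocks, giving {A,G,I} and {F,J}.
The partition is now stable with 4 blocks: {A,G,I} | {B,C,H} | {D,E} | {F,J}.
E and G end up in different blocks, so they are distinguishable. For instance, the string '0' is accepted from only G.

Yes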